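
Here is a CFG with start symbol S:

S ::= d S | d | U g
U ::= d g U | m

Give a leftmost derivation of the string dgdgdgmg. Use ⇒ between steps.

S ⇒ Ug ⇒ dgUg ⇒ dgdgUg ⇒ dgdgdgUg ⇒ dgdgdgmg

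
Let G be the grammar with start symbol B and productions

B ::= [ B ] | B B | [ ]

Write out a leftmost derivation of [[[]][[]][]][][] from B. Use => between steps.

B => BB => BBB => [B]BB => [BB]BB => [[B]B]BB => [[[]]B]BB => [[[]]BB]BB => [[[]][B]B]BB => [[[]][[]]B]BB => [[[]][[]][]]BB => [[[]][[]][]][]B => [[[]][[]][]][][]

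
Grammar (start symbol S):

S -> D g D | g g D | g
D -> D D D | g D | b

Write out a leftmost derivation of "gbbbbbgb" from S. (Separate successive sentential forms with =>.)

S => DgD => DDDgD => DDDDDgD => gDDDDDgD => gbDDDDgD => gbbDDDgD => gbbbDDgD => gbbbbDgD => gbbbbbgD => gbbbbbgb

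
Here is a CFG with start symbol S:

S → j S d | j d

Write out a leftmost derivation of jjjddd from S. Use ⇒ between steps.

S⇒jSd⇒jjSdd⇒jjjddd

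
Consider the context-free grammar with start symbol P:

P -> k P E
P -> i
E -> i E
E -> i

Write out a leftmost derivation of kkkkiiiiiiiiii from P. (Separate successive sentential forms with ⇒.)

P⇒kPE⇒kkPEE⇒kkkPEEE⇒kkkkPEEEE⇒kkkkiEEEE⇒kkkkiiEEEE⇒kkkkiiiEEEE⇒kkkkiiiiEEEE⇒kkkkiiiiiEEEE⇒kkkkiiiiiiEEE⇒kkkkiiiiiiiEE⇒kkkkiiiiiiiiE⇒kkkkiiiiiiiiiE⇒kkkkiiiiiiiiii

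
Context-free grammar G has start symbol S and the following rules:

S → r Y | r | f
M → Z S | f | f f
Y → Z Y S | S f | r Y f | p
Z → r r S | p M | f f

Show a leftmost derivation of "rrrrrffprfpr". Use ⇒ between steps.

S ⇒ rY ⇒ rZYS ⇒ rrrSYS ⇒ rrrrYYS ⇒ rrrrSfYS ⇒ rrrrrYfYS ⇒ rrrrrZYSfYS ⇒ rrrrrffYSfYS ⇒ rrrrrffpSfYS ⇒ rrrrrffprfYS ⇒ rrrrrffprfpS ⇒ rrrrrffprfpr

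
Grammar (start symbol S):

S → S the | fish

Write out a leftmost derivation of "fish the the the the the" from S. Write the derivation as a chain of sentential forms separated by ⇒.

S ⇒ S the   [S → S the]
S the ⇒ S the the   [S → S the]
S the the ⇒ S the the the   [S → S the]
S the the the ⇒ S the the the the   [S → S the]
S the the the the ⇒ S the the the the the   [S → S the]
S the the the the the ⇒ fish the the the the the   [S → fish]

S ⇒ S the ⇒ S the the ⇒ S the the the ⇒ S the the the the ⇒ S the the the the the ⇒ fish the the the the the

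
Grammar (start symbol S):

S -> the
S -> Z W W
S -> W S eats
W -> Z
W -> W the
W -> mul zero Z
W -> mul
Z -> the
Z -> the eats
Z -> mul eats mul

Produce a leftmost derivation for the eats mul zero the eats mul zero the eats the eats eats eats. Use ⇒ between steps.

S ⇒ W S eats   [S -> W S eats]
W S eats ⇒ Z S eats   [W -> Z]
Z S eats ⇒ the eats S eats   [Z -> the eats]
the eats S eats ⇒ the eats W S eats eats   [S -> W S eats]
the eats W S eats eats ⇒ the eats mul zero Z S eats eats   [W -> mul zero Z]
the eats mul zero Z S eats eats ⇒ the eats mul zero the eats S eats eats   [Z -> the eats]
the eats mul zero the eats S eats eats ⇒ the eats mul zero the eats W S eats eats eats   [S -> W S eats]
the eats mul zero the eats W S eats eats eats ⇒ the eats mul zero the eats mul zero Z S eats eats eats   [W -> mul zero Z]
the eats mul zero the eats mul zero Z S eats eats eats ⇒ the eats mul zero the eats mul zero the eats S eats eats eats   [Z -> the eats]
the eats mul zero the eats mul zero the eats S eats eats eats ⇒ the eats mul zero the eats mul zero the eats the eats eats eats   [S -> the]

S ⇒ W S eats ⇒ Z S eats ⇒ the eats S eats ⇒ the eats W S eats eats ⇒ the eats mul zero Z S eats eats ⇒ the eats mul zero the eats S eats eats ⇒ the eats mul zero the eats W S eats eats eats ⇒ the eats mul zero the eats mul zero Z S eats eats eats ⇒ the eats mul zero the eats mul zero the eats S eats eats eats ⇒ the eats mul zero the eats mul zero the eats the eats eats eats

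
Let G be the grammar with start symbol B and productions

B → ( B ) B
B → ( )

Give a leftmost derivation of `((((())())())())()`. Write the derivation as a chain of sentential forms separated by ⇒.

B ⇒ (B)B ⇒ ((B)B)B ⇒ (((B)B)B)B ⇒ ((((B)B)B)B)B ⇒ ((((())B)B)B)B ⇒ ((((())())B)B)B ⇒ ((((())())())B)B ⇒ ((((())())())())B ⇒ ((((())())())())()

B ⇒ (B)B   [B → ( B ) B]
(B)B ⇒ ((B)B)B   [B → ( B ) B]
((B)B)B ⇒ (((B)B)B)B   [B → ( B ) B]
(((B)B)B)B ⇒ ((((B)B)B)B)B   [B → ( B ) B]
((((B)B)B)B)B ⇒ ((((())B)B)B)B   [B → ( )]
((((())B)B)B)B ⇒ ((((())())B)B)B   [B → ( )]
((((())())B)B)B ⇒ ((((())())())B)B   [B → ( )]
((((())())())B)B ⇒ ((((())())())())B   [B → ( )]
((((())())())())B ⇒ ((((())())())())()   [B → ( )]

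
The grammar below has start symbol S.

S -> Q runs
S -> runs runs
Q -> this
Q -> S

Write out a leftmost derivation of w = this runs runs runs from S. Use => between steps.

S => Q runs => S runs => Q runs runs => S runs runs => Q runs runs runs => this runs runs runs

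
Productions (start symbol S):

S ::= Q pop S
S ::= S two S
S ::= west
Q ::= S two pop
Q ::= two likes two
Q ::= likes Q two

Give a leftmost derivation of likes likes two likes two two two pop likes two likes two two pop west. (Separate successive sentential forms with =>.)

S => Q pop S   [S ::= Q pop S]
Q pop S => likes Q two pop S   [Q ::= likes Q two]
likes Q two pop S => likes likes Q two two pop S   [Q ::= likes Q two]
likes likes Q two two pop S => likes likes two likes two two two pop S   [Q ::= two likes two]
likes likes two likes two two two pop S => likes likes two likes two two two pop Q pop S   [S ::= Q pop S]
likes likes two likes two two two pop Q pop S => likes likes two likes two two two pop likes Q two pop S   [Q ::= likes Q two]
likes likes two likes two two two pop likes Q two pop S => likes likes two likes two two two pop likes two likes two two pop S   [Q ::= two likes two]
likes likes two likes two two two pop likes two likes two two pop S => likes likes two likes two two two pop likes two likes two two pop west   [S ::= west]

S => Q pop S => likes Q two pop S => likes likes Q two two pop S => likes likes two likes two two two pop S => likes likes two likes two two two pop Q pop S => likes likes two likes two two two pop likes Q two pop S => likes likes two likes two two two pop likes two likes two two pop S => likes likes two likes two two two pop likes two likes two two pop west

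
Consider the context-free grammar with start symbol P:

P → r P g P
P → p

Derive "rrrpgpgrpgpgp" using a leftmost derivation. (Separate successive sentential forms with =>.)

P => rPgP => rrPgPgP => rrrPgPgPgP => rrrpgPgPgP => rrrpgpgPgP => rrrpgpgrPgPgP => rrrpgpgrpgPgP => rrrpgpgrpgpgP => rrrpgpgrpgpgp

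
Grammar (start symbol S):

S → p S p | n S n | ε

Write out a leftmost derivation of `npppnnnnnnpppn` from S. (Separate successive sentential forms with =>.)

S => nSn   [S → n S n]
nSn => npSpn   [S → p S p]
npSpn => nppSppn   [S → p S p]
nppSppn => npppSpppn   [S → p S p]
npppSpppn => npppnSnpppn   [S → n S n]
npppnSnpppn => npppnnSnnpppn   [S → n S n]
npppnnSnnpppn => npppnnnSnnnpppn   [S → n S n]
npppnnnSnnnpppn => npppnnnnnnpppn   [S → ε]

S => nSn => npSpn => nppSppn => npppSpppn => npppnSnpppn => npppnnSnnpppn => npppnnnSnnnpppn => npppnnnnnnpppn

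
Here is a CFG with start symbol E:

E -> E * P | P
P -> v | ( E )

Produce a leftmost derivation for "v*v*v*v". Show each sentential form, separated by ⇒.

E ⇒ E*P ⇒ E*P*P ⇒ E*P*P*P ⇒ P*P*P*P ⇒ v*P*P*P ⇒ v*v*P*P ⇒ v*v*v*P ⇒ v*v*v*v

E ⇒ E*P   [E -> E * P]
E*P ⇒ E*P*P   [E -> E * P]
E*P*P ⇒ E*P*P*P   [E -> E * P]
E*P*P*P ⇒ P*P*P*P   [E -> P]
P*P*P*P ⇒ v*P*P*P   [P -> v]
v*P*P*P ⇒ v*v*P*P   [P -> v]
v*v*P*P ⇒ v*v*v*P   [P -> v]
v*v*v*P ⇒ v*v*v*v   [P -> v]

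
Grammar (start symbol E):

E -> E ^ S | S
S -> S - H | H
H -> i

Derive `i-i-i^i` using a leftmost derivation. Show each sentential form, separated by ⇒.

E⇒E^S⇒S^S⇒S-H^S⇒S-H-H^S⇒H-H-H^S⇒i-H-H^S⇒i-i-H^S⇒i-i-i^S⇒i-i-i^H⇒i-i-i^i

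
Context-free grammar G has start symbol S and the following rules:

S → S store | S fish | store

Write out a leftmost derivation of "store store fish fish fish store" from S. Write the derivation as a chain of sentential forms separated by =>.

S => S store   [S → S store]
S store => S fish store   [S → S fish]
S fish store => S fish fish store   [S → S fish]
S fish fish store => S fish fish fish store   [S → S fish]
S fish fish fish store => S store fish fish fish store   [S → S store]
S store fish fish fish store => store store fish fish fish store   [S → store]

S => S store => S fish store => S fish fish store => S fish fish fish store => S store fish fish fish store => store store fish fish fish store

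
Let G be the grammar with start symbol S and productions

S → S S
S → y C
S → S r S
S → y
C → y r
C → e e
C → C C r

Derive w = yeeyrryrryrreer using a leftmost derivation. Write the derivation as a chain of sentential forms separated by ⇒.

S ⇒ yC ⇒ yCCr ⇒ yCCrCr ⇒ yCCrCrCr ⇒ yCCrCrCrCr ⇒ yeeCrCrCrCr ⇒ yeeyrrCrCrCr ⇒ yeeyrryrrCrCr ⇒ yeeyrryrryrrCr ⇒ yeeyrryrryrreer

S ⇒ yC   [S → y C]
yC ⇒ yCCr   [C → C C r]
yCCr ⇒ yCCrCr   [C → C C r]
yCCrCr ⇒ yCCrCrCr   [C → C C r]
yCCrCrCr ⇒ yCCrCrCrCr   [C → C C r]
yCCrCrCrCr ⇒ yeeCrCrCrCr   [C → e e]
yeeCrCrCrCr ⇒ yeeyrrCrCrCr   [C → y r]
yeeyrrCrCrCr ⇒ yeeyrryrrCrCr   [C → y r]
yeeyrryrrCrCr ⇒ yeeyrryrryrrCr   [C → y r]
yeeyrryrryrrCr ⇒ yeeyrryrryrreer   [C → e e]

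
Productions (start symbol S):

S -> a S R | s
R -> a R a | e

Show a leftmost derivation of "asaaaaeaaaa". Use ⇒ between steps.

S ⇒ aSR ⇒ asR ⇒ asaRa ⇒ asaaRaa ⇒ asaaaRaaa ⇒ asaaaaRaaaa ⇒ asaaaaeaaaa

S ⇒ aSR   [S -> a S R]
aSR ⇒ asR   [S -> s]
asR ⇒ asaRa   [R -> a R a]
asaRa ⇒ asaaRaa   [R -> a R a]
asaaRaa ⇒ asaaaRaaa   [R -> a R a]
asaaaRaaa ⇒ asaaaaRaaaa   [R -> a R a]
asaaaaRaaaa ⇒ asaaaaeaaaa   [R -> e]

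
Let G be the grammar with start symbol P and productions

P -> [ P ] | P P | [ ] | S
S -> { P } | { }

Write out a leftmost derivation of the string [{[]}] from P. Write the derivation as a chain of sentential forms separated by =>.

P => [P]   [P -> [ P ]]
[P] => [S]   [P -> S]
[S] => [{P}]   [S -> { P }]
[{P}] => [{[]}]   [P -> [ ]]

P => [P] => [S] => [{P}] => [{[]}]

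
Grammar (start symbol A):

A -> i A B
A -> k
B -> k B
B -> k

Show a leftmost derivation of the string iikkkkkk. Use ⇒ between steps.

A ⇒ iAB ⇒ iiABB ⇒ iikBB ⇒ iikkBB ⇒ iikkkBB ⇒ iikkkkBB ⇒ iikkkkkB ⇒ iikkkkkk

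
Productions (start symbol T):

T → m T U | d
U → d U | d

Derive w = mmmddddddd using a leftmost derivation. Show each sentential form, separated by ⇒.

T ⇒ mTU ⇒ mmTUU ⇒ mmmTUUU ⇒ mmmdUUU ⇒ mmmddUUU ⇒ mmmdddUUU ⇒ mmmddddUUU ⇒ mmmdddddUU ⇒ mmmddddddU ⇒ mmmddddddd

T ⇒ mTU   [T → m T U]
mTU ⇒ mmTUU   [T → m T U]
mmTUU ⇒ mmmTUUU   [T → m T U]
mmmTUUU ⇒ mmmdUUU   [T → d]
mmmdUUU ⇒ mmmddUUU   [U → d U]
mmmddUUU ⇒ mmmdddUUU   [U → d U]
mmmdddUUU ⇒ mmmddddUUU   [U → d U]
mmmddddUUU ⇒ mmmdddddUU   [U → d]
mmmdddddUU ⇒ mmmddddddU   [U → d]
mmmddddddU ⇒ mmmddddddd   [U → d]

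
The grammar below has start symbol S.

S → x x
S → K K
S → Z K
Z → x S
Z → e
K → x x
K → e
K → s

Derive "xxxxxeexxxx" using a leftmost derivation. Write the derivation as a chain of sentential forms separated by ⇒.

S ⇒ ZK ⇒ xSK ⇒ xZKK ⇒ xxSKK ⇒ xxZKKK ⇒ xxxSKKK ⇒ xxxKKKKK ⇒ xxxxxKKKK ⇒ xxxxxeKKK ⇒ xxxxxeeKK ⇒ xxxxxeexxK ⇒ xxxxxeexxxx

S ⇒ ZK   [S → Z K]
ZK ⇒ xSK   [Z → x S]
xSK ⇒ xZKK   [S → Z K]
xZKK ⇒ xxSKK   [Z → x S]
xxSKK ⇒ xxZKKK   [S → Z K]
xxZKKK ⇒ xxxSKKK   [Z → x S]
xxxSKKK ⇒ xxxKKKKK   [S → K K]
xxxKKKKK ⇒ xxxxxKKKK   [K → x x]
xxxxxKKKK ⇒ xxxxxeKKK   [K → e]
xxxxxeKKK ⇒ xxxxxeeKK   [K → e]
xxxxxeeKK ⇒ xxxxxeexxK   [K → x x]
xxxxxeexxK ⇒ xxxxxeexxxx   [K → x x]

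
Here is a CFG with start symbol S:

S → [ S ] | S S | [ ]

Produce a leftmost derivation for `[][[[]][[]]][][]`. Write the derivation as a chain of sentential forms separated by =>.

S => SS => SSS => []SS => []SSS => [][S]SS => [][SS]SS => [][[S]S]SS => [][[[]]S]SS => [][[[]][S]]SS => [][[[]][[]]]SS => [][[[]][[]]][]S => [][[[]][[]]][][]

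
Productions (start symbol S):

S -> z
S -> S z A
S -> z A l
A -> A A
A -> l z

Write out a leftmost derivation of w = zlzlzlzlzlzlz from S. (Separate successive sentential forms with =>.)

S => SzA => zAlzA => zlzlzA => zlzlzAA => zlzlzlzA => zlzlzlzAA => zlzlzlzlzA => zlzlzlzlzAA => zlzlzlzlzlzA => zlzlzlzlzlzlz

S => SzA   [S -> S z A]
SzA => zAlzA   [S -> z A l]
zAlzA => zlzlzA   [A -> l z]
zlzlzA => zlzlzAA   [A -> A A]
zlzlzAA => zlzlzlzA   [A -> l z]
zlzlzlzA => zlzlzlzAA   [A -> A A]
zlzlzlzAA => zlzlzlzlzA   [A -> l z]
zlzlzlzlzA => zlzlzlzlzAA   [A -> A A]
zlzlzlzlzAA => zlzlzlzlzlzA   [A -> l z]
zlzlzlzlzlzA => zlzlzlzlzlzlz   [A -> l z]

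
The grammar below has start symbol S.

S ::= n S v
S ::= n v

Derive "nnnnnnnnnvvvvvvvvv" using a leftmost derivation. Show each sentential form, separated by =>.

S => nSv => nnSvv => nnnSvvv => nnnnSvvvv => nnnnnSvvvvv => nnnnnnSvvvvvv => nnnnnnnSvvvvvvv => nnnnnnnnSvvvvvvvv => nnnnnnnnnvvvvvvvvv

S => nSv   [S ::= n S v]
nSv => nnSvv   [S ::= n S v]
nnSvv => nnnSvvv   [S ::= n S v]
nnnSvvv => nnnnSvvvv   [S ::= n S v]
nnnnSvvvv => nnnnnSvvvvv   [S ::= n S v]
nnnnnSvvvvv => nnnnnnSvvvvvv   [S ::= n S v]
nnnnnnSvvvvvv => nnnnnnnSvvvvvvv   [S ::= n S v]
nnnnnnnSvvvvvvv => nnnnnnnnSvvvvvvvv   [S ::= n S v]
nnnnnnnnSvvvvvvvv => nnnnnnnnnvvvvvvvvv   [S ::= n v]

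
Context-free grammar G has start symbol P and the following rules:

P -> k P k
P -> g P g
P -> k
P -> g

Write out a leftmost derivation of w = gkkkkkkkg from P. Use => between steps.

P => gPg => gkPkg => gkkPkkg => gkkkPkkkg => gkkkkkkkg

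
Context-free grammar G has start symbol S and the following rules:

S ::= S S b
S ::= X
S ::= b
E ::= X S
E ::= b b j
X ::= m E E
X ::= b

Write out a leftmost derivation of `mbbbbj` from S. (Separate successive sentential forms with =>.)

S => X   [S ::= X]
X => mEE   [X ::= m E E]
mEE => mXSE   [E ::= X S]
mXSE => mbSE   [X ::= b]
mbSE => mbbE   [S ::= b]
mbbE => mbbbbj   [E ::= b b j]

S => X => mEE => mXSE => mbSE => mbbE => mbbbbj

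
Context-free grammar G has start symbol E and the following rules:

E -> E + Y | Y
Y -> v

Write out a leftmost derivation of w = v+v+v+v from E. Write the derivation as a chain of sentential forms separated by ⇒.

E ⇒ E+Y ⇒ E+Y+Y ⇒ E+Y+Y+Y ⇒ Y+Y+Y+Y ⇒ v+Y+Y+Y ⇒ v+v+Y+Y ⇒ v+v+v+Y ⇒ v+v+v+v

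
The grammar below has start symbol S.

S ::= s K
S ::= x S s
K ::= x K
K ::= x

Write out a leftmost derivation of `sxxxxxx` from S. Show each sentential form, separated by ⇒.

S⇒sK⇒sxK⇒sxxK⇒sxxxK⇒sxxxxK⇒sxxxxxK⇒sxxxxxx

S ⇒ sK   [S ::= s K]
sK ⇒ sxK   [K ::= x K]
sxK ⇒ sxxK   [K ::= x K]
sxxK ⇒ sxxxK   [K ::= x K]
sxxxK ⇒ sxxxxK   [K ::= x K]
sxxxxK ⇒ sxxxxxK   [K ::= x K]
sxxxxxK ⇒ sxxxxxx   [K ::= x]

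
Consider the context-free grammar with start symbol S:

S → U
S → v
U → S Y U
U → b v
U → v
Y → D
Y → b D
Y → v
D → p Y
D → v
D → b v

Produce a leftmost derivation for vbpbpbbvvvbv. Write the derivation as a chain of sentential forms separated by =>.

S => U   [S → U]
U => SYU   [U → S Y U]
SYU => vYU   [S → v]
vYU => vbDU   [Y → b D]
vbDU => vbpYU   [D → p Y]
vbpYU => vbpbDU   [Y → b D]
vbpbDU => vbpbpYU   [D → p Y]
vbpbpYU => vbpbpbDU   [Y → b D]
vbpbpbDU => vbpbpbbvU   [D → b v]
vbpbpbbvU => vbpbpbbvSYU   [U → S Y U]
vbpbpbbvSYU => vbpbpbbvUYU   [S → U]
vbpbpbbvUYU => vbpbpbbvvYU   [U → v]
vbpbpbbvvYU => vbpbpbbvvvU   [Y → v]
vbpbpbbvvvU => vbpbpbbvvvbv   [U → b v]

S => U => SYU => vYU => vbDU => vbpYU => vbpbDU => vbpbpYU => vbpbpbDU => vbpbpbbvU => vbpbpbbvSYU => vbpbpbbvUYU => vbpbpbbvvYU => vbpbpbbvvvU => vbpbpbbvvvbv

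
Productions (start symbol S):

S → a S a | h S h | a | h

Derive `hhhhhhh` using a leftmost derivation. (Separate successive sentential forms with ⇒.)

S ⇒ hSh ⇒ hhShh ⇒ hhhShhh ⇒ hhhhhhh

S ⇒ hSh   [S → h S h]
hSh ⇒ hhShh   [S → h S h]
hhShh ⇒ hhhShhh   [S → h S h]
hhhShhh ⇒ hhhhhhh   [S → h]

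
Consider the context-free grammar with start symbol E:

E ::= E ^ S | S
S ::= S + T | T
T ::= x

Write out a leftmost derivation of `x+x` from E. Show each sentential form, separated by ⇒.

E ⇒ S ⇒ S+T ⇒ T+T ⇒ x+T ⇒ x+x

E ⇒ S   [E ::= S]
S ⇒ S+T   [S ::= S + T]
S+T ⇒ T+T   [S ::= T]
T+T ⇒ x+T   [T ::= x]
x+T ⇒ x+x   [T ::= x]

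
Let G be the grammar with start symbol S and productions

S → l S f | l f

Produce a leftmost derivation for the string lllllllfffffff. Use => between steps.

S => lSf   [S → l S f]
lSf => llSff   [S → l S f]
llSff => lllSfff   [S → l S f]
lllSfff => llllSffff   [S → l S f]
llllSffff => lllllSfffff   [S → l S f]
lllllSfffff => llllllSffffff   [S → l S f]
llllllSffffff => lllllllfffffff   [S → l f]

S => lSf => llSff => lllSfff => llllSffff => lllllSfffff => llllllSffffff => lllllllfffffff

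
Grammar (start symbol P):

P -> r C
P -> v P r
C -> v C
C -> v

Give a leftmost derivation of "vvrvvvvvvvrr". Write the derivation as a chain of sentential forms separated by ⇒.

P ⇒ vPr ⇒ vvPrr ⇒ vvrCrr ⇒ vvrvCrr ⇒ vvrvvCrr ⇒ vvrvvvCrr ⇒ vvrvvvvCrr ⇒ vvrvvvvvCrr ⇒ vvrvvvvvvCrr ⇒ vvrvvvvvvvrr

P ⇒ vPr   [P -> v P r]
vPr ⇒ vvPrr   [P -> v P r]
vvPrr ⇒ vvrCrr   [P -> r C]
vvrCrr ⇒ vvrvCrr   [C -> v C]
vvrvCrr ⇒ vvrvvCrr   [C -> v C]
vvrvvCrr ⇒ vvrvvvCrr   [C -> v C]
vvrvvvCrr ⇒ vvrvvvvCrr   [C -> v C]
vvrvvvvCrr ⇒ vvrvvvvvCrr   [C -> v C]
vvrvvvvvCrr ⇒ vvrvvvvvvCrr   [C -> v C]
vvrvvvvvvCrr ⇒ vvrvvvvvvvrr   [C -> v]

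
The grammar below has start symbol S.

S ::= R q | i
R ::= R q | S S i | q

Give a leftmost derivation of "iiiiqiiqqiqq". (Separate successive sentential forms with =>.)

S=>Rq=>Rqq=>SSiqq=>iSiqq=>iRqiqq=>iRqqiqq=>iSSiqqiqq=>iRqSiqqiqq=>iSSiqSiqqiqq=>iiSiqSiqqiqq=>iiiiqSiqqiqq=>iiiiqiiqqiqq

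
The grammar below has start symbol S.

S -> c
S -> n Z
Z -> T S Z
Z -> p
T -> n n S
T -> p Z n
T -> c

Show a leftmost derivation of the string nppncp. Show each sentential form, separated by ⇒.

S ⇒ nZ   [S -> n Z]
nZ ⇒ nTSZ   [Z -> T S Z]
nTSZ ⇒ npZnSZ   [T -> p Z n]
npZnSZ ⇒ nppnSZ   [Z -> p]
nppnSZ ⇒ nppncZ   [S -> c]
nppncZ ⇒ nppncp   [Z -> p]

S ⇒ nZ ⇒ nTSZ ⇒ npZnSZ ⇒ nppnSZ ⇒ nppncZ ⇒ nppncp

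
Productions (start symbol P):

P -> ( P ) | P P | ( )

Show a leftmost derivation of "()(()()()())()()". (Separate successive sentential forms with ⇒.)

P ⇒ PP   [P -> P P]
PP ⇒ PPP   [P -> P P]
PPP ⇒ PPPP   [P -> P P]
PPPP ⇒ ()PPP   [P -> ( )]
()PPP ⇒ ()(P)PP   [P -> ( P )]
()(P)PP ⇒ ()(PP)PP   [P -> P P]
()(PP)PP ⇒ ()(PPP)PP   [P -> P P]
()(PPP)PP ⇒ ()(PPPP)PP   [P -> P P]
()(PPPP)PP ⇒ ()(()PPP)PP   [P -> ( )]
()(()PPP)PP ⇒ ()(()()PP)PP   [P -> ( )]
()(()()PP)PP ⇒ ()(()()()P)PP   [P -> ( )]
()(()()()P)PP ⇒ ()(()()()())PP   [P -> ( )]
()(()()()())PP ⇒ ()(()()()())()P   [P -> ( )]
()(()()()())()P ⇒ ()(()()()())()()   [P -> ( )]

P⇒PP⇒PPP⇒PPPP⇒()PPP⇒()(P)PP⇒()(PP)PP⇒()(PPP)PP⇒()(PPPP)PP⇒()(()PPP)PP⇒()(()()PP)PP⇒()(()()()P)PP⇒()(()()()())PP⇒()(()()()())()P⇒()(()()()())()()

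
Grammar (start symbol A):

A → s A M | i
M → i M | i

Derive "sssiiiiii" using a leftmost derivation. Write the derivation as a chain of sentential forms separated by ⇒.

A ⇒ sAM   [A → s A M]
sAM ⇒ ssAMM   [A → s A M]
ssAMM ⇒ sssAMMM   [A → s A M]
sssAMMM ⇒ sssiMMM   [A → i]
sssiMMM ⇒ sssiiMM   [M → i]
sssiiMM ⇒ sssiiiMM   [M → i M]
sssiiiMM ⇒ sssiiiiM   [M → i]
sssiiiiM ⇒ sssiiiiiM   [M → i M]
sssiiiiiM ⇒ sssiiiiii   [M → i]

A ⇒ sAM ⇒ ssAMM ⇒ sssAMMM ⇒ sssiMMM ⇒ sssiiMM ⇒ sssiiiMM ⇒ sssiiiiM ⇒ sssiiiiiM ⇒ sssiiiiii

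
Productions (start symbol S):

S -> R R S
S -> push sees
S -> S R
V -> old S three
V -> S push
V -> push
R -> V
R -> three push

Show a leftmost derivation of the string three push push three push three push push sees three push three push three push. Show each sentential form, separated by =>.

S => R R S   [S -> R R S]
R R S => three push R S   [R -> three push]
three push R S => three push V S   [R -> V]
three push V S => three push push S   [V -> push]
three push push S => three push push S R   [S -> S R]
three push push S R => three push push S R R   [S -> S R]
three push push S R R => three push push S R R R   [S -> S R]
three push push S R R R => three push push R R S R R R   [S -> R R S]
three push push R R S R R R => three push push three push R S R R R   [R -> three push]
three push push three push R S R R R => three push push three push three push S R R R   [R -> three push]
three push push three push three push S R R R => three push push three push three push push sees R R R   [S -> push sees]
three push push three push three push push sees R R R => three push push three push three push push sees three push R R   [R -> three push]
three push push three push three push push sees three push R R => three push push three push three push push sees three push three push R   [R -> three push]
three push push three push three push push sees three push three push R => three push push three push three push push sees three push three push three push   [R -> three push]

S => R R S => three push R S => three push V S => three push push S => three push push S R => three push push S R R => three push push S R R R => three push push R R S R R R => three push push three push R S R R R => three push push three push three push S R R R => three push push three push three push push sees R R R => three push push three push three push push sees three push R R => three push push three push three push push sees three push three push R => three push push three push three push push sees three push three push three push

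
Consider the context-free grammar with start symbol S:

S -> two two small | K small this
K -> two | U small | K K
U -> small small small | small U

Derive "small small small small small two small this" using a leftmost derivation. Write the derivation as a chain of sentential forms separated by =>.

S => K small this => K K small this => U small K small this => small U small K small this => small small small small small K small this => small small small small small two small this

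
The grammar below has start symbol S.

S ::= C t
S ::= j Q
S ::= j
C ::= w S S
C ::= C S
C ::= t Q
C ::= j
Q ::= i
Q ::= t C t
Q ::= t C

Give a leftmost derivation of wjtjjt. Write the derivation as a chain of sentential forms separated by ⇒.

S ⇒ Ct   [S ::= C t]
Ct ⇒ wSSt   [C ::= w S S]
wSSt ⇒ wjQSt   [S ::= j Q]
wjQSt ⇒ wjtCSt   [Q ::= t C]
wjtCSt ⇒ wjtjSt   [C ::= j]
wjtjSt ⇒ wjtjjt   [S ::= j]

S ⇒ Ct ⇒ wSSt ⇒ wjQSt ⇒ wjtCSt ⇒ wjtjSt ⇒ wjtjjt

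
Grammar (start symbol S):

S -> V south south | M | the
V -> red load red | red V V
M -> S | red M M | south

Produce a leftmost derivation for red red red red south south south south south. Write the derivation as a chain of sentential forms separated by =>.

S => M => red M M => red red M M M => red red red M M M M => red red red red M M M M M => red red red red south M M M M => red red red red south south M M M => red red red red south south south M M => red red red red south south south south M => red red red red south south south south south

S => M   [S -> M]
M => red M M   [M -> red M M]
red M M => red red M M M   [M -> red M M]
red red M M M => red red red M M M M   [M -> red M M]
red red red M M M M => red red red red M M M M M   [M -> red M M]
red red red red M M M M M => red red red red south M M M M   [M -> south]
red red red red south M M M M => red red red red south south M M M   [M -> south]
red red red red south south M M M => red red red red south south south M M   [M -> south]
red red red red south south south M M => red red red red south south south south M   [M -> south]
red red red red south south south south M => red red red red south south south south south   [M -> south]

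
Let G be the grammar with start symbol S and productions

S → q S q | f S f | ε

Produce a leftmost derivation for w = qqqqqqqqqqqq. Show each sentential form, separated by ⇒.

S⇒qSq⇒qqSqq⇒qqqSqqq⇒qqqqSqqqq⇒qqqqqSqqqqq⇒qqqqqqSqqqqqq⇒qqqqqqqqqqqq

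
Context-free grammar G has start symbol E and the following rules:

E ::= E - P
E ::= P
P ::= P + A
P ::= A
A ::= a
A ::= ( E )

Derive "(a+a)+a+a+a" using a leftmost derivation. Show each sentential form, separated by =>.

E => P   [E ::= P]
P => P+A   [P ::= P + A]
P+A => P+A+A   [P ::= P + A]
P+A+A => P+A+A+A   [P ::= P + A]
P+A+A+A => A+A+A+A   [P ::= A]
A+A+A+A => (E)+A+A+A   [A ::= ( E )]
(E)+A+A+A => (P)+A+A+A   [E ::= P]
(P)+A+A+A => (P+A)+A+A+A   [P ::= P + A]
(P+A)+A+A+A => (A+A)+A+A+A   [P ::= A]
(A+A)+A+A+A => (a+A)+A+A+A   [A ::= a]
(a+A)+A+A+A => (a+a)+A+A+A   [A ::= a]
(a+a)+A+A+A => (a+a)+a+A+A   [A ::= a]
(a+a)+a+A+A => (a+a)+a+a+A   [A ::= a]
(a+a)+a+a+A => (a+a)+a+a+a   [A ::= a]

E => P => P+A => P+A+A => P+A+A+A => A+A+A+A => (E)+A+A+A => (P)+A+A+A => (P+A)+A+A+A => (A+A)+A+A+A => (a+A)+A+A+A => (a+a)+A+A+A => (a+a)+a+A+A => (a+a)+a+a+A => (a+a)+a+a+a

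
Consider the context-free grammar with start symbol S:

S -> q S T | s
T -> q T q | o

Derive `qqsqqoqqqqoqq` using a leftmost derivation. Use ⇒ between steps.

S ⇒ qST ⇒ qqSTT ⇒ qqsTT ⇒ qqsqTqT ⇒ qqsqqTqqT ⇒ qqsqqoqqT ⇒ qqsqqoqqqTq ⇒ qqsqqoqqqqTqq ⇒ qqsqqoqqqqoqq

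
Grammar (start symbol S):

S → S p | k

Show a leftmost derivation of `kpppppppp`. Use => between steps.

S => Sp => Spp => Sppp => Spppp => Sppppp => Spppppp => Sppppppp => Spppppppp => kpppppppp

S => Sp   [S → S p]
Sp => Spp   [S → S p]
Spp => Sppp   [S → S p]
Sppp => Spppp   [S → S p]
Spppp => Sppppp   [S → S p]
Sppppp => Spppppp   [S → S p]
Spppppp => Sppppppp   [S → S p]
Sppppppp => Spppppppp   [S → S p]
Spppppppp => kpppppppp   [S → k]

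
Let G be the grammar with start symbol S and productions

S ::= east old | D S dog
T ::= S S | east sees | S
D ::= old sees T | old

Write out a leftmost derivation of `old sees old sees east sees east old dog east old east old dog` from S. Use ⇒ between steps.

S ⇒ D S dog ⇒ old sees T S dog ⇒ old sees S S S dog ⇒ old sees D S dog S S dog ⇒ old sees old sees T S dog S S dog ⇒ old sees old sees east sees S dog S S dog ⇒ old sees old sees east sees east old dog S S dog ⇒ old sees old sees east sees east old dog east old S dog ⇒ old sees old sees east sees east old dog east old east old dog

S ⇒ D S dog   [S ::= D S dog]
D S dog ⇒ old sees T S dog   [D ::= old sees T]
old sees T S dog ⇒ old sees S S S dog   [T ::= S S]
old sees S S S dog ⇒ old sees D S dog S S dog   [S ::= D S dog]
old sees D S dog S S dog ⇒ old sees old sees T S dog S S dog   [D ::= old sees T]
old sees old sees T S dog S S dog ⇒ old sees old sees east sees S dog S S dog   [T ::= east sees]
old sees old sees east sees S dog S S dog ⇒ old sees old sees east sees east old dog S S dog   [S ::= east old]
old sees old sees east sees east old dog S S dog ⇒ old sees old sees east sees east old dog east old S dog   [S ::= east old]
old sees old sees east sees east old dog east old S dog ⇒ old sees old sees east sees east old dog east old east old dog   [S ::= east old]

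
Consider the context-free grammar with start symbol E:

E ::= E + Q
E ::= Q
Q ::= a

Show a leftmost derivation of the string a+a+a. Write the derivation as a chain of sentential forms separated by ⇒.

E ⇒ E+Q   [E ::= E + Q]
E+Q ⇒ E+Q+Q   [E ::= E + Q]
E+Q+Q ⇒ Q+Q+Q   [E ::= Q]
Q+Q+Q ⇒ a+Q+Q   [Q ::= a]
a+Q+Q ⇒ a+a+Q   [Q ::= a]
a+a+Q ⇒ a+a+a   [Q ::= a]

E⇒E+Q⇒E+Q+Q⇒Q+Q+Q⇒a+Q+Q⇒a+a+Q⇒a+a+a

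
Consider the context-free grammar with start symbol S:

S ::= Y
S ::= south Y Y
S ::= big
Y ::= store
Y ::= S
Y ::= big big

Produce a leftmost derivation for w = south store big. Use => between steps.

S => south Y Y => south store Y => south store S => south store big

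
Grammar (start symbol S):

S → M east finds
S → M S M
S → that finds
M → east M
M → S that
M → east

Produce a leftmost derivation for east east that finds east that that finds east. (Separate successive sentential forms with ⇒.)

S ⇒ M S M   [S → M S M]
M S M ⇒ east M S M   [M → east M]
east M S M ⇒ east S that S M   [M → S that]
east S that S M ⇒ east M S M that S M   [S → M S M]
east M S M that S M ⇒ east east S M that S M   [M → east]
east east S M that S M ⇒ east east that finds M that S M   [S → that finds]
east east that finds M that S M ⇒ east east that finds east that S M   [M → east]
east east that finds east that S M ⇒ east east that finds east that that finds M   [S → that finds]
east east that finds east that that finds M ⇒ east east that finds east that that finds east   [M → east]

S ⇒ M S M ⇒ east M S M ⇒ east S that S M ⇒ east M S M that S M ⇒ east east S M that S M ⇒ east east that finds M that S M ⇒ east east that finds east that S M ⇒ east east that finds east that that finds M ⇒ east east that finds east that that finds east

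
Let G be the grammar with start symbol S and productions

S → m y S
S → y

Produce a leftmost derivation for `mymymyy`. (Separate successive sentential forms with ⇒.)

S ⇒ myS   [S → m y S]
myS ⇒ mymyS   [S → m y S]
mymyS ⇒ mymymyS   [S → m y S]
mymymyS ⇒ mymymyy   [S → y]

S ⇒ myS ⇒ mymyS ⇒ mymymyS ⇒ mymymyy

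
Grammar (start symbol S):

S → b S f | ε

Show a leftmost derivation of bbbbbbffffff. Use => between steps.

S => bSf => bbSff => bbbSfff => bbbbSffff => bbbbbSfffff => bbbbbbSffffff => bbbbbbffffff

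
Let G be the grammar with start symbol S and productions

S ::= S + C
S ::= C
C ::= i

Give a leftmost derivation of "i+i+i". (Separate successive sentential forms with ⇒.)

S ⇒ S+C ⇒ S+C+C ⇒ C+C+C ⇒ i+C+C ⇒ i+i+C ⇒ i+i+i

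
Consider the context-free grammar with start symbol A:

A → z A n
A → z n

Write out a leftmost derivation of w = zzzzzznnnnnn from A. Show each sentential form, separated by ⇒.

A ⇒ zAn   [A → z A n]
zAn ⇒ zzAnn   [A → z A n]
zzAnn ⇒ zzzAnnn   [A → z A n]
zzzAnnn ⇒ zzzzAnnnn   [A → z A n]
zzzzAnnnn ⇒ zzzzzAnnnnn   [A → z A n]
zzzzzAnnnnn ⇒ zzzzzznnnnnn   [A → z n]

A ⇒ zAn ⇒ zzAnn ⇒ zzzAnnn ⇒ zzzzAnnnn ⇒ zzzzzAnnnnn ⇒ zzzzzznnnnnn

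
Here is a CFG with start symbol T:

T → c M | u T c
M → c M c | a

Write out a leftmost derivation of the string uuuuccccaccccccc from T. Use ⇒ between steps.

T ⇒ uTc ⇒ uuTcc ⇒ uuuTccc ⇒ uuuuTcccc ⇒ uuuucMcccc ⇒ uuuuccMccccc ⇒ uuuucccMcccccc ⇒ uuuuccccMccccccc ⇒ uuuuccccaccccccc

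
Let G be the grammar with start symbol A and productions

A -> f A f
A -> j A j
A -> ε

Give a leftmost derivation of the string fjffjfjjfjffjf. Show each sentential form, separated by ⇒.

A ⇒ fAf ⇒ fjAjf ⇒ fjfAfjf ⇒ fjffAffjf ⇒ fjffjAjffjf ⇒ fjffjfAfjffjf ⇒ fjffjfjAjfjffjf ⇒ fjffjfjjfjffjf

A ⇒ fAf   [A -> f A f]
fAf ⇒ fjAjf   [A -> j A j]
fjAjf ⇒ fjfAfjf   [A -> f A f]
fjfAfjf ⇒ fjffAffjf   [A -> f A f]
fjffAffjf ⇒ fjffjAjffjf   [A -> j A j]
fjffjAjffjf ⇒ fjffjfAfjffjf   [A -> f A f]
fjffjfAfjffjf ⇒ fjffjfjAjfjffjf   [A -> j A j]
fjffjfjAjfjffjf ⇒ fjffjfjjfjffjf   [A -> ε]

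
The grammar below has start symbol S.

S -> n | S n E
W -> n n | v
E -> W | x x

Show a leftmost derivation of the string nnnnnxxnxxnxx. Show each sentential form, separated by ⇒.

S ⇒ SnE ⇒ SnEnE ⇒ SnEnEnE ⇒ SnEnEnEnE ⇒ nnEnEnEnE ⇒ nnWnEnEnE ⇒ nnnnnEnEnE ⇒ nnnnnxxnEnE ⇒ nnnnnxxnxxnE ⇒ nnnnnxxnxxnxx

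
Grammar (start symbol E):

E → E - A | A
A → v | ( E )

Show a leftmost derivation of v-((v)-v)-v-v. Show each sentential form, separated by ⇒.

E⇒E-A⇒E-A-A⇒E-A-A-A⇒A-A-A-A⇒v-A-A-A⇒v-(E)-A-A⇒v-(E-A)-A-A⇒v-(A-A)-A-A⇒v-((E)-A)-A-A⇒v-((A)-A)-A-A⇒v-((v)-A)-A-A⇒v-((v)-v)-A-A⇒v-((v)-v)-v-A⇒v-((v)-v)-v-v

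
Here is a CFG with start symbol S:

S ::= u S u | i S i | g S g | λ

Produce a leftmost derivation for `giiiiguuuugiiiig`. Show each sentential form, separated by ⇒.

S⇒gSg⇒giSig⇒giiSiig⇒giiiSiiig⇒giiiiSiiiig⇒giiiigSgiiiig⇒giiiiguSugiiiig⇒giiiiguuSuugiiiig⇒giiiiguuuugiiiig

S ⇒ gSg   [S ::= g S g]
gSg ⇒ giSig   [S ::= i S i]
giSig ⇒ giiSiig   [S ::= i S i]
giiSiig ⇒ giiiSiiig   [S ::= i S i]
giiiSiiig ⇒ giiiiSiiiig   [S ::= i S i]
giiiiSiiiig ⇒ giiiigSgiiiig   [S ::= g S g]
giiiigSgiiiig ⇒ giiiiguSugiiiig   [S ::= u S u]
giiiiguSugiiiig ⇒ giiiiguuSuugiiiig   [S ::= u S u]
giiiiguuSuugiiiig ⇒ giiiiguuuugiiiig   [S ::= λ]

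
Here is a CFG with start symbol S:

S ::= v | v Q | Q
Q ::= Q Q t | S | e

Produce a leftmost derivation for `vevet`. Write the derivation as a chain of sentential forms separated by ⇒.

S ⇒ vQ ⇒ vQQt ⇒ veQt ⇒ veSt ⇒ vevQt ⇒ vevet

S ⇒ vQ   [S ::= v Q]
vQ ⇒ vQQt   [Q ::= Q Q t]
vQQt ⇒ veQt   [Q ::= e]
veQt ⇒ veSt   [Q ::= S]
veSt ⇒ vevQt   [S ::= v Q]
vevQt ⇒ vevet   [Q ::= e]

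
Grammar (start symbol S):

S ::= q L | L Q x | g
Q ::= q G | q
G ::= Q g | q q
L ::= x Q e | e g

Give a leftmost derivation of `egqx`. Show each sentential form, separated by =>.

S => LQx => egQx => egqx

S => LQx   [S ::= L Q x]
LQx => egQx   [L ::= e g]
egQx => egqx   [Q ::= q]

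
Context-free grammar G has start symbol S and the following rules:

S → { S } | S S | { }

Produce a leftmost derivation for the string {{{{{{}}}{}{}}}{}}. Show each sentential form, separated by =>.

S => {S} => {SS} => {{S}S} => {{{S}}S} => {{{SS}}S} => {{{{S}S}}S} => {{{{{S}}S}}S} => {{{{{{}}}S}}S} => {{{{{{}}}SS}}S} => {{{{{{}}}{}S}}S} => {{{{{{}}}{}{}}}S} => {{{{{{}}}{}{}}}{}}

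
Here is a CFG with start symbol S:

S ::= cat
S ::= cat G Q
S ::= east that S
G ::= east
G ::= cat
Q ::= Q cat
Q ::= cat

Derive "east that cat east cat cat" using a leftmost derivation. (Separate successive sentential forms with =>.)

S => east that S   [S ::= east that S]
east that S => east that cat G Q   [S ::= cat G Q]
east that cat G Q => east that cat east Q   [G ::= east]
east that cat east Q => east that cat east Q cat   [Q ::= Q cat]
east that cat east Q cat => east that cat east cat cat   [Q ::= cat]

S => east that S => east that cat G Q => east that cat east Q => east that cat east Q cat => east that cat east cat cat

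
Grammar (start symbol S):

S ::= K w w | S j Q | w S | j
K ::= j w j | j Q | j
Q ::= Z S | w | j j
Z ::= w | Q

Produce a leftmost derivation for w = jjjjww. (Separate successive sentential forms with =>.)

S => Kww => jQww => jZSww => jQSww => jjjSww => jjjjww

S => Kww   [S ::= K w w]
Kww => jQww   [K ::= j Q]
jQww => jZSww   [Q ::= Z S]
jZSww => jQSww   [Z ::= Q]
jQSww => jjjSww   [Q ::= j j]
jjjSww => jjjjww   [S ::= j]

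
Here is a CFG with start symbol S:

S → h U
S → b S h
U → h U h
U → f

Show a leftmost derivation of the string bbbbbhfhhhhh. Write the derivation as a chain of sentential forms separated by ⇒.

S ⇒ bSh ⇒ bbShh ⇒ bbbShhh ⇒ bbbbShhhh ⇒ bbbbbShhhhh ⇒ bbbbbhUhhhhh ⇒ bbbbbhfhhhhh

S ⇒ bSh   [S → b S h]
bSh ⇒ bbShh   [S → b S h]
bbShh ⇒ bbbShhh   [S → b S h]
bbbShhh ⇒ bbbbShhhh   [S → b S h]
bbbbShhhh ⇒ bbbbbShhhhh   [S → b S h]
bbbbbShhhhh ⇒ bbbbbhUhhhhh   [S → h U]
bbbbbhUhhhhh ⇒ bbbbbhfhhhhh   [U → f]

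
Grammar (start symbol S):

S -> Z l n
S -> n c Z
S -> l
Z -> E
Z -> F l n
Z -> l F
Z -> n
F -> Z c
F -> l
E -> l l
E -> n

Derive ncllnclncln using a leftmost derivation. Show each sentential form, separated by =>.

S=>ncZ=>ncFln=>ncZcln=>ncFlncln=>ncZclncln=>ncFlnclncln=>ncllnclncln

S => ncZ   [S -> n c Z]
ncZ => ncFln   [Z -> F l n]
ncFln => ncZcln   [F -> Z c]
ncZcln => ncFlncln   [Z -> F l n]
ncFlncln => ncZclncln   [F -> Z c]
ncZclncln => ncFlnclncln   [Z -> F l n]
ncFlnclncln => ncllnclncln   [F -> l]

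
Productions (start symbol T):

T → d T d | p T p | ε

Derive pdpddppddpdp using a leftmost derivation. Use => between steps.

T=>pTp=>pdTdp=>pdpTpdp=>pdpdTdpdp=>pdpddTddpdp=>pdpddpTpddpdp=>pdpddppddpdp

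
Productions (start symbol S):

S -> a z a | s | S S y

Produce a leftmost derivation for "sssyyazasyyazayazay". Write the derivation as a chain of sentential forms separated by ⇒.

S ⇒ SSy ⇒ SSySy ⇒ SSySySy ⇒ SSySySySy ⇒ sSySySySy ⇒ sSSyySySySy ⇒ ssSyySySySy ⇒ sssyySySySy ⇒ sssyySSyySySy ⇒ sssyyazaSyySySy ⇒ sssyyazasyySySy ⇒ sssyyazasyyazaySy ⇒ sssyyazasyyazayazay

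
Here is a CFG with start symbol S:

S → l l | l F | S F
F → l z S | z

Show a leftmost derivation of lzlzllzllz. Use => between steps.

S => SF   [S → S F]
SF => SFF   [S → S F]
SFF => lFFF   [S → l F]
lFFF => lzFF   [F → z]
lzFF => lzlzSF   [F → l z S]
lzlzSF => lzlzlFF   [S → l F]
lzlzlFF => lzlzllzSF   [F → l z S]
lzlzllzSF => lzlzllzllF   [S → l l]
lzlzllzllF => lzlzllzllz   [F → z]

S=>SF=>SFF=>lFFF=>lzFF=>lzlzSF=>lzlzlFF=>lzlzllzSF=>lzlzllzllF=>lzlzllzllz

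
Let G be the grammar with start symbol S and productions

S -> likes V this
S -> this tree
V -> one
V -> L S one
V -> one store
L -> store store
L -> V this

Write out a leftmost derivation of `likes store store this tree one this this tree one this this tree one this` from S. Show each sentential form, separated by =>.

S => likes V this   [S -> likes V this]
likes V this => likes L S one this   [V -> L S one]
likes L S one this => likes V this S one this   [L -> V this]
likes V this S one this => likes L S one this S one this   [V -> L S one]
likes L S one this S one this => likes V this S one this S one this   [L -> V this]
likes V this S one this S one this => likes L S one this S one this S one this   [V -> L S one]
likes L S one this S one this S one this => likes store store S one this S one this S one this   [L -> store store]
likes store store S one this S one this S one this => likes store store this tree one this S one this S one this   [S -> this tree]
likes store store this tree one this S one this S one this => likes store store this tree one this this tree one this S one this   [S -> this tree]
likes store store this tree one this this tree one this S one this => likes store store this tree one this this tree one this this tree one this   [S -> this tree]

S => likes V this => likes L S one this => likes V this S one this => likes L S one this S one this => likes V this S one this S one this => likes L S one this S one this S one this => likes store store S one this S one this S one this => likes store store this tree one this S one this S one this => likes store store this tree one this this tree one this S one this => likes store store this tree one this this tree one this this tree one this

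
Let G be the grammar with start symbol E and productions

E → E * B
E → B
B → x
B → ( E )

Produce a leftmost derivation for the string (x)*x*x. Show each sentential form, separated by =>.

E => E*B => E*B*B => B*B*B => (E)*B*B => (B)*B*B => (x)*B*B => (x)*x*B => (x)*x*x

E => E*B   [E → E * B]
E*B => E*B*B   [E → E * B]
E*B*B => B*B*B   [E → B]
B*B*B => (E)*B*B   [B → ( E )]
(E)*B*B => (B)*B*B   [E → B]
(B)*B*B => (x)*B*B   [B → x]
(x)*B*B => (x)*x*B   [B → x]
(x)*x*B => (x)*x*x   [B → x]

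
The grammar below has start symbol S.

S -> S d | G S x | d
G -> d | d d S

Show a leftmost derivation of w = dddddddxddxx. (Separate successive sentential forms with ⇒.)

S ⇒ GSx ⇒ dSx ⇒ dGSxx ⇒ dddSSxx ⇒ dddSdSxx ⇒ dddGSxdSxx ⇒ dddddSSxdSxx ⇒ ddddddSxdSxx ⇒ dddddddxdSxx ⇒ dddddddxddxx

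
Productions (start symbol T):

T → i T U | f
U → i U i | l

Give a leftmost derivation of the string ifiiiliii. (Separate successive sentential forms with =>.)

T => iTU   [T → i T U]
iTU => ifU   [T → f]
ifU => ifiUi   [U → i U i]
ifiUi => ifiiUii   [U → i U i]
ifiiUii => ifiiiUiii   [U → i U i]
ifiiiUiii => ifiiiliii   [U → l]

T=>iTU=>ifU=>ifiUi=>ifiiUii=>ifiiiUiii=>ifiiiliii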